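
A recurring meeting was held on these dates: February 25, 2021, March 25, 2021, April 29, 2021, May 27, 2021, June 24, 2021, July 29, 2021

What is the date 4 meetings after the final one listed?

November 25, 2021

Every date is a Thursday; gaps 28, 35, 28, 28, 35 days.
Each is the last Thursday of its month (at least one falls on the 29th or later, ruling out '4th Thursday').
Last Thursday of August 2021: August 26, 2021.
September 2021 ends with Thursday September 30, 2021.
October 2021 ends with Thursday October 28, 2021.
November 2021 ends with Thursday November 25, 2021.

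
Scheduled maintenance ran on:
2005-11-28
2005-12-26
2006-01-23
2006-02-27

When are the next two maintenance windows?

All dates are Mondays, 28, 28, 35 days apart.
Specifically, the 4th Monday of each month.
4th Monday of March 2006: 2006-03-27.
4th Monday of April 2006: 2006-04-24.

2006-03-27, 2006-04-24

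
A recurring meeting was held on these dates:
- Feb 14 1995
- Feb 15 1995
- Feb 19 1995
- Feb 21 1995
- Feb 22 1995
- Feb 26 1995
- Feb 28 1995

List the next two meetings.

Mar 1 1995, Mar 5 1995

Every event lands on a Tuesday or Wednesday or Sunday (gaps cycle 1, 4, 2, 1, 4, 2).
So the schedule is: every Tuesday, Wednesday and Sunday.
Next Wednesday: Mar 1 1995.
The following Sunday is Mar 5 1995.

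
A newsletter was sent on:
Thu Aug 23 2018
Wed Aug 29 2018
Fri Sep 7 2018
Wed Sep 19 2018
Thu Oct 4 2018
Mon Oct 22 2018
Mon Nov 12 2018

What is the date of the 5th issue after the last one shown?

Thu Apr 11 2019

The spacing grows by 3 each time: 6, 9, 12, 15, 18, 21 days.
Next gap: 24 days. Mon Nov 12 2018 + 24 days = Thu Dec 6 2018.
Next gap: 27 days. Thu Dec 6 2018 + 27 days = Wed Jan 2 2019.
Next gap: 30 days. Wed Jan 2 2019 + 30 days = Fri Feb 1 2019.
Next gap: 33 days. Fri Feb 1 2019 + 33 days = Wed Mar 6 2019.
Next gap: 36 days. Wed Mar 6 2019 + 36 days = Thu Apr 11 2019.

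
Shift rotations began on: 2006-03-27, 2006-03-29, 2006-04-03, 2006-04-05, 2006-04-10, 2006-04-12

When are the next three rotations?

The gap pattern 2, 5, 2, 5, 2 repeats every 2 events.
These are the Mondays and Wednesdays of each week.
The following Monday is 2006-04-17.
The following Wednesday is 2006-04-19.
Next Monday: 2006-04-24.

2006-04-17, 2006-04-19, 2006-04-24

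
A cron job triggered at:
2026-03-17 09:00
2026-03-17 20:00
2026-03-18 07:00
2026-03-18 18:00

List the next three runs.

Gaps: 11, 11, 11 hours — each event is 11 hours after the previous one.
2026-03-18 18:00 + 11 h = 2026-03-19 05:00.
2026-03-19 05:00 + 11 h = 2026-03-19 16:00.
2026-03-19 16:00 + 11 h = 2026-03-20 03:00.

2026-03-19 05:00, 2026-03-19 16:00, 2026-03-20 03:00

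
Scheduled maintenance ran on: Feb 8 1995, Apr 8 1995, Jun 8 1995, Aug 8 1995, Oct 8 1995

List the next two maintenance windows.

Dec 8 1995, Feb 8 1996

The day-of-month is always 8 (59, 61, 61, 61 days between events).
So this recurs on the 8th of every 2 months.
December 1995: Dec 8 1995.
February 1996: Feb 8 1996.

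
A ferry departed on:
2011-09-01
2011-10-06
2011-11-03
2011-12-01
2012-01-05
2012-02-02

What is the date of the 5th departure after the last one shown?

These are Thursdays at 28- or 35-day spacing (35, 28, 28, 35, 28).
The pattern: 1st Thursday of the month.
1st Thursday of March 2012: 2012-03-01.
1st Thursday of April 2012: 2012-04-05.
1st Thursday of May 2012: 2012-05-03.
1st Thursday of June 2012: 2012-06-07.
1st Thursday of July 2012: 2012-07-05.

2012-07-05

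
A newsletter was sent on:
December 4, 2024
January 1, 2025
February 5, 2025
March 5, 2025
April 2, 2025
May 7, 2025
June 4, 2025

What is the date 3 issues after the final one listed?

September 3, 2025

These are Wednesdays at 28- or 35-day spacing (28, 35, 28, 28, 35, 28).
The pattern: 1st Wednesday of the month.
1st Wednesday of July 2025: July 2, 2025.
August 2025 — 1st Wednesday is August 6, 2025.
September 2025 — 1st Wednesday is September 3, 2025.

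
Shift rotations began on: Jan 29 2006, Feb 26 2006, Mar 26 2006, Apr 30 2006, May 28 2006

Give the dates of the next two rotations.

Jun 25 2006, Jul 30 2006

These are Sundays with 28, 28, 35, 28-day gaps.
Each is the final Sunday of its month — Jan 29 2006 is past the 28th, so '4th Sunday' doesn't fit.
June 2006 ends with Sunday Jun 25 2006.
July 2006 ends with Sunday Jul 30 2006.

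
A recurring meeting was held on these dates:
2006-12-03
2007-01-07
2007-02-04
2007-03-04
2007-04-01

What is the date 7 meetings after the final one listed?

Gaps: 35, 28, 28, 28 days — a mix of 28 and 35. Every date is a Sunday.
Each is the 1st Sunday of its month.
1st Sunday of May 2007: 2007-05-06.
1st Sunday of June 2007: 2007-06-03.
July 2007 — 1st Sunday is 2007-07-01.
August 2007 — 1st Sunday is 2007-08-05.
September 2007 — 1st Sunday is 2007-09-02.
1st Sunday of October 2007: 2007-10-07.
1st Sunday of November 2007: 2007-11-04.

2007-11-04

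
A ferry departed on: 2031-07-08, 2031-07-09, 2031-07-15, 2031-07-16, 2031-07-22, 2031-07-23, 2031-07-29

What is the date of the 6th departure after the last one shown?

The gap pattern 1, 6, 1, 6, 1, 6 repeats every 2 events.
These are the Tuesdays and Wednesdays of each week.
Next Wednesday: 2031-07-30.
Next Tuesday: 2031-08-05.
The following Wednesday is 2031-08-06.
Next Tuesday: 2031-08-12.
The following Wednesday is 2031-08-13.
Next Tuesday: 2031-08-19.

2031-08-19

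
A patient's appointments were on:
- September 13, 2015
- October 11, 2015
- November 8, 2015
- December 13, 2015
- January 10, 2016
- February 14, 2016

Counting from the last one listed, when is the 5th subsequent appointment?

These are Sundays at 28- or 35-day spacing (28, 28, 35, 28, 35).
The pattern: 2nd Sunday of the month.
2nd Sunday of March 2016: March 13, 2016.
2nd Sunday of April 2016: April 10, 2016.
2nd Sunday of May 2016: May 8, 2016.
2nd Sunday of June 2016: June 12, 2016.
2nd Sunday of July 2016: July 10, 2016.

July 10, 2016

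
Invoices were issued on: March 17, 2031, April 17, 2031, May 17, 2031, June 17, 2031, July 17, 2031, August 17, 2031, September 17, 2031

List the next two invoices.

October 17, 2031; November 17, 2031

Each date is the 17th; the gaps (31, 30, 31, 30, 31, 31) track the month lengths.
The rule is the 17th of each month.
Next: October 2031 → October 17, 2031.
November 2031: November 17, 2031.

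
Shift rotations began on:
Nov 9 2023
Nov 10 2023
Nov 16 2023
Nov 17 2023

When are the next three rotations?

Nov 23 2023, Nov 24 2023, Nov 30 2023

The gap pattern 1, 6, 1 repeats every 2 events.
These are the Thursdays and Fridays of each week.
Next Thursday: Nov 23 2023.
The following Friday is Nov 24 2023.
The following Thursday is Nov 30 2023.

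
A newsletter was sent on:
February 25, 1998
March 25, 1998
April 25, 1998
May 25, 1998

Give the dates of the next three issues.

June 25, 1998; July 25, 1998; August 25, 1998

Each date is the 25th; the gaps (28, 31, 30) track the month lengths.
The rule is the 25th of each month.
June 1998: June 25, 1998.
July 1998: July 25, 1998.
Next: August 1998 → August 25, 1998.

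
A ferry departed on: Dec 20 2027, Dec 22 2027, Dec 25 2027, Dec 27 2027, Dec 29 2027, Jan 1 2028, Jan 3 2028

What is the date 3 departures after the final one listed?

Every event lands on a Monday or Wednesday or Saturday (gaps cycle 2, 3, 2, 2, 3, 2).
So the schedule is: every Monday, Wednesday and Saturday.
Next Wednesday: Jan 5 2028.
Next Saturday: Jan 8 2028.
The following Monday is Jan 10 2028.

Jan 10 2028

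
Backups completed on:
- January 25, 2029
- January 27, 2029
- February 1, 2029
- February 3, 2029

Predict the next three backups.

Gaps: 2, 5, 2 days — not constant, but cyclic with period 2.
The events fall on every Thursday and Saturday.
The following Thursday is February 8, 2029.
The following Saturday is February 10, 2029.
The following Thursday is February 15, 2029.

February 8, 2029; February 10, 2029; February 15, 2029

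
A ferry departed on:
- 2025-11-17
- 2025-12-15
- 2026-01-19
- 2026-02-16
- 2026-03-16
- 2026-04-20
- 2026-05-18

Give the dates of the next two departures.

Gaps: 28, 35, 28, 28, 35, 28 days — a mix of 28 and 35. Every date is a Monday.
Each is the 3rd Monday of its month.
June 2026 — 3rd Monday is 2026-06-15.
July 2026 — 3rd Monday is 2026-07-20.

2026-06-15, 2026-07-20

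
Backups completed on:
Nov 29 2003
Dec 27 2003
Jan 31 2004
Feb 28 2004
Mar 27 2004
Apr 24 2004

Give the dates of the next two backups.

All Saturdays; the gaps (28, 35, 28, 28, 28) vary with month length.
This is the last Saturday of each month.
Last Saturday of May 2004: May 29 2004.
Last Saturday of June 2004: Jun 26 2004.

May 29 2004, Jun 26 2004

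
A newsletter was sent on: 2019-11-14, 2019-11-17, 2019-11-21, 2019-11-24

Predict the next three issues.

The gap pattern 3, 4, 3 repeats every 2 events.
These are the Thursdays and Sundays of each week.
Next Thursday: 2019-11-28.
Next Sunday: 2019-12-01.
Next Thursday: 2019-12-05.

2019-11-28, 2019-12-01, 2019-12-05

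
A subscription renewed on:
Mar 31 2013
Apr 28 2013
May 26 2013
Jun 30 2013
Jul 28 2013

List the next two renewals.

Every date is a Sunday; gaps 28, 28, 35, 28 days.
Each is the last Sunday of its month (at least one falls on the 29th or later, ruling out '4th Sunday').
Last Sunday of August 2013: Aug 25 2013.
September 2013 ends with Sunday Sep 29 2013.

Aug 25 2013, Sep 29 2013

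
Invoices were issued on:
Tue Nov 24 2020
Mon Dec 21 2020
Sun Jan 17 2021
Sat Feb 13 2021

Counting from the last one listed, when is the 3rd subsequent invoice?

Every event comes 27 days after the last (27, 27, 27).
Sat Feb 13 2021 + 27 days = Fri Mar 12 2021.
Fri Mar 12 2021 + 27 days = Thu Apr 8 2021.
Thu Apr 8 2021 + 27 days = Wed May 5 2021.

Wed May 5 2021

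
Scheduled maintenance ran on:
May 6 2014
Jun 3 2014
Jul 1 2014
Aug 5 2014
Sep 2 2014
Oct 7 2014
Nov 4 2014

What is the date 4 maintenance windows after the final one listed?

Mar 3 2015

These are Tuesdays at 28- or 35-day spacing (28, 28, 35, 28, 35, 28).
The pattern: 1st Tuesday of the month.
December 2014 — 1st Tuesday is Dec 2 2014.
1st Tuesday of January 2015: Jan 6 2015.
1st Tuesday of February 2015: Feb 3 2015.
March 2015 — 1st Tuesday is Mar 3 2015.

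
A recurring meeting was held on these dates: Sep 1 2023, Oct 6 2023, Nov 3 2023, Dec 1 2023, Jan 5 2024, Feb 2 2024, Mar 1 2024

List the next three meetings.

These are Fridays at 28- or 35-day spacing (35, 28, 28, 35, 28, 28).
The pattern: 1st Friday of the month.
1st Friday of April 2024: Apr 5 2024.
1st Friday of May 2024: May 3 2024.
June 2024 — 1st Friday is Jun 7 2024.

Apr 5 2024, May 3 2024, Jun 7 2024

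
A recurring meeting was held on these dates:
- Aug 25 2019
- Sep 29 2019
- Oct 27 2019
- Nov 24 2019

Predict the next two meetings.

Every date is a Sunday; gaps 35, 28, 28 days.
Each is the last Sunday of its month (at least one falls on the 29th or later, ruling out '4th Sunday').
December 2019 ends with Sunday Dec 29 2019.
Last Sunday of January 2020: Jan 26 2020.

Dec 29 2019, Jan 26 2020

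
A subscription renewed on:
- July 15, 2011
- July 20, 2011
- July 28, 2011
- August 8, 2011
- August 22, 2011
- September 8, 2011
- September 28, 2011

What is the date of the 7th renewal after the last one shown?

May 9, 2012

Gaps: 5, 8, 11, 14, 17, 20 days — each gap is 3 larger than the previous one.
Next gap: 23 days. September 28, 2011 + 23 days = October 21, 2011.
Next gap: 26 days. October 21, 2011 + 26 days = November 16, 2011.
Next gap: 29 days. November 16, 2011 + 29 days = December 15, 2011.
Next gap: 32 days. December 15, 2011 + 32 days = January 16, 2012.
Next gap: 35 days. January 16, 2012 + 35 days = February 20, 2012.
Next gap: 38 days. February 20, 2012 + 38 days = March 29, 2012.
Next gap: 41 days. March 29, 2012 + 41 days = May 9, 2012.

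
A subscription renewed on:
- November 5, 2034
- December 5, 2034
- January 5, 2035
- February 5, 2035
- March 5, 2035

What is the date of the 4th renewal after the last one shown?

July 5, 2035

Each date is the 5th; the gaps (30, 31, 31, 28) track the month lengths.
The rule is the 5th of each month.
April 2035: April 5, 2035.
Next: May 2035 → May 5, 2035.
June 2035: June 5, 2035.
July 2035: July 5, 2035.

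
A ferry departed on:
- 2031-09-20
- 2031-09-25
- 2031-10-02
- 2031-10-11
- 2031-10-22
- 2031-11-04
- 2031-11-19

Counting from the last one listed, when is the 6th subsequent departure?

Gaps: 5, 7, 9, 11, 13, 15 days — each gap is 2 larger than the previous one.
Next gap: 17 days. 2031-11-19 + 17 days = 2031-12-06.
Next gap: 19 days. 2031-12-06 + 19 days = 2031-12-25.
Next gap: 21 days. 2031-12-25 + 21 days = 2032-01-15.
Next gap: 23 days. 2032-01-15 + 23 days = 2032-02-07.
Next gap: 25 days. 2032-02-07 + 25 days = 2032-03-03.
Next gap: 27 days. 2032-03-03 + 27 days = 2032-03-30.

2032-03-30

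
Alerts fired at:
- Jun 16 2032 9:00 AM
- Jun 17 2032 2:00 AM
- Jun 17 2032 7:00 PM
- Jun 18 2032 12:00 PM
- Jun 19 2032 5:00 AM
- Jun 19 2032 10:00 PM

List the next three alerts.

Gaps: 17, 17, 17, 17, 17 hours — each event is 17 hours after the previous one.
Jun 19 2032 10:00 PM + 17 h = Jun 20 2032 3:00 PM.
Jun 20 2032 3:00 PM + 17 h = Jun 21 2032 8:00 AM.
Jun 21 2032 8:00 AM + 17 h = Jun 22 2032 1:00 AM.

Jun 20 2032 3:00 PM, Jun 21 2032 8:00 AM, Jun 22 2032 1:00 AM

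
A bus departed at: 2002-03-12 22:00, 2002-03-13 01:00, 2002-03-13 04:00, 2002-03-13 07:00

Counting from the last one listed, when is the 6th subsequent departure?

The interval is a steady 3 hours (3, 3, 3).
2002-03-13 07:00 + 3 h = 2002-03-13 10:00.
2002-03-13 10:00 + 3 h = 2002-03-13 13:00.
2002-03-13 13:00 + 3 h = 2002-03-13 16:00.
2002-03-13 16:00 + 3 h = 2002-03-13 19:00.
2002-03-13 19:00 + 3 h = 2002-03-13 22:00.
2002-03-13 22:00 + 3 h = 2002-03-14 01:00.

2002-03-14 01:00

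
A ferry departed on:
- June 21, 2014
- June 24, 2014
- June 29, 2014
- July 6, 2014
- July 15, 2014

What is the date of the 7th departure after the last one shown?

Intervals are 3, 5, 7, 9 days — an arithmetic progression with common difference 2.
Next gap: 11 days. July 15, 2014 + 11 days = July 26, 2014.
Next gap: 13 days. July 26, 2014 + 13 days = August 8, 2014.
Next gap: 15 days. August 8, 2014 + 15 days = August 23, 2014.
Next gap: 17 days. August 23, 2014 + 17 days = September 9, 2014.
Next gap: 19 days. September 9, 2014 + 19 days = September 28, 2014.
Next gap: 21 days. September 28, 2014 + 21 days = October 19, 2014.
Next gap: 23 days. October 19, 2014 + 23 days = November 11, 2014.

November 11, 2014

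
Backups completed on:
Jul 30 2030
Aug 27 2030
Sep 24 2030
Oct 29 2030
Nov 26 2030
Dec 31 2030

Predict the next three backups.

Every date is a Tuesday; gaps 28, 28, 35, 28, 35 days.
Each is the last Tuesday of its month (at least one falls on the 29th or later, ruling out '4th Tuesday').
Last Tuesday of January 2031: Jan 28 2031.
February 2031 ends with Tuesday Feb 25 2031.
Last Tuesday of March 2031: Mar 25 2031.

Jan 28 2031, Feb 25 2031, Mar 25 2031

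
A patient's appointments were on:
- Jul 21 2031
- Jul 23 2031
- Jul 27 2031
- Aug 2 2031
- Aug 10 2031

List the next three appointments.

Aug 20 2031, Sep 1 2031, Sep 15 2031

The spacing grows by 2 each time: 2, 4, 6, 8 days.
Next gap: 10 days. Aug 10 2031 + 10 days = Aug 20 2031.
Next gap: 12 days. Aug 20 2031 + 12 days = Sep 1 2031.
Next gap: 14 days. Sep 1 2031 + 14 days = Sep 15 2031.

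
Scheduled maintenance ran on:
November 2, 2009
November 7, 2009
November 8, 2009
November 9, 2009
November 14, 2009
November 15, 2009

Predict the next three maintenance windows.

November 16, 2009; November 21, 2009; November 22, 2009

Every event lands on a Monday or Saturday or Sunday (gaps cycle 5, 1, 1, 5, 1).
So the schedule is: every Monday, Saturday and Sunday.
Next Monday: November 16, 2009.
Next Saturday: November 21, 2009.
The following Sunday is November 22, 2009.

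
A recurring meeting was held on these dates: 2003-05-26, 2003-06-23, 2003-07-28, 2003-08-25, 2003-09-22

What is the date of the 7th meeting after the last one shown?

2004-04-26

These are Mondays at 28- or 35-day spacing (28, 35, 28, 28).
The pattern: 4th Monday of the month.
4th Monday of October 2003: 2003-10-27.
November 2003 — 4th Monday is 2003-11-24.
4th Monday of December 2003: 2003-12-22.
January 2004 — 4th Monday is 2004-01-26.
February 2004 — 4th Monday is 2004-02-23.
March 2004 — 4th Monday is 2004-03-22.
4th Monday of April 2004: 2004-04-26.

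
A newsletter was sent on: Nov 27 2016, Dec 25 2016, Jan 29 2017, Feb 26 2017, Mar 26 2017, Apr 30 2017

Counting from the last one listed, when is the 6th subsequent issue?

Every date is a Sunday; gaps 28, 35, 28, 28, 35 days.
Each is the last Sunday of its month (at least one falls on the 29th or later, ruling out '4th Sunday').
May 2017 ends with Sunday May 28 2017.
June 2017 ends with Sunday Jun 25 2017.
July 2017 ends with Sunday Jul 30 2017.
Last Sunday of August 2017: Aug 27 2017.
September 2017 ends with Sunday Sep 24 2017.
October 2017 ends with Sunday Oct 29 2017.

Oct 29 2017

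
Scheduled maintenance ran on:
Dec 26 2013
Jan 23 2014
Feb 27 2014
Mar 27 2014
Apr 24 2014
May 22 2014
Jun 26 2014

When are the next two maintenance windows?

All dates are Thursdays, 28, 35, 28, 28, 28, 35 days apart.
Specifically, the 4th Thursday of each month.
4th Thursday of July 2014: Jul 24 2014.
August 2014 — 4th Thursday is Aug 28 2014.

Jul 24 2014, Aug 28 2014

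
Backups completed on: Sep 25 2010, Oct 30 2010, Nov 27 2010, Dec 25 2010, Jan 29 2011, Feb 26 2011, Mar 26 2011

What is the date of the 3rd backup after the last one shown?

Jun 25 2011

These are Saturdays with 35, 28, 28, 35, 28, 28-day gaps.
Each is the final Saturday of its month — Oct 30 2010 is past the 28th, so '4th Saturday' doesn't fit.
Last Saturday of April 2011: Apr 30 2011.
May 2011 ends with Saturday May 28 2011.
Last Saturday of June 2011: Jun 25 2011.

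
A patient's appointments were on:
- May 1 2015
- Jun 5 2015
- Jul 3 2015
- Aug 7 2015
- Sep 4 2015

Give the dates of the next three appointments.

Oct 2 2015, Nov 6 2015, Dec 4 2015

Gaps: 35, 28, 35, 28 days — a mix of 28 and 35. Every date is a Friday.
Each is the 1st Friday of its month.
October 2015 — 1st Friday is Oct 2 2015.
November 2015 — 1st Friday is Nov 6 2015.
December 2015 — 1st Friday is Dec 4 2015.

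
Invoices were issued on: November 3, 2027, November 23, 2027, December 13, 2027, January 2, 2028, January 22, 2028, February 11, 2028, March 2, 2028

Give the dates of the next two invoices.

March 22, 2028; April 11, 2028

Every event comes 20 days after the last (20, 20, 20, 20, 20, 20).
March 2, 2028 + 20 days = March 22, 2028.
March 22, 2028 + 20 days = April 11, 2028.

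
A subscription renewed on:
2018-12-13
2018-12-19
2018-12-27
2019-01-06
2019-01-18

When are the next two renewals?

The spacing grows by 2 each time: 6, 8, 10, 12 days.
Next gap: 14 days. 2019-01-18 + 14 days = 2019-02-01.
Next gap: 16 days. 2019-02-01 + 16 days = 2019-02-17.

2019-02-01, 2019-02-17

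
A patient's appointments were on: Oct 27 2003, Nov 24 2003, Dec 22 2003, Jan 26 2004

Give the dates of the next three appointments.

Feb 23 2004, Mar 22 2004, Apr 26 2004

All dates are Mondays, 28, 28, 35 days apart.
Specifically, the 4th Monday of each month.
February 2004 — 4th Monday is Feb 23 2004.
4th Monday of March 2004: Mar 22 2004.
April 2004 — 4th Monday is Apr 26 2004.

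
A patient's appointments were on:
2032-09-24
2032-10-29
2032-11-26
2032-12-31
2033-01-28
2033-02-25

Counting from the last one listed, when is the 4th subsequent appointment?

2033-06-24

These are Fridays with 35, 28, 35, 28, 28-day gaps.
Each is the final Friday of its month — 2032-10-29 is past the 28th, so '4th Friday' doesn't fit.
Last Friday of March 2033: 2033-03-25.
April 2033 ends with Friday 2033-04-29.
Last Friday of May 2033: 2033-05-27.
June 2033 ends with Friday 2033-06-24.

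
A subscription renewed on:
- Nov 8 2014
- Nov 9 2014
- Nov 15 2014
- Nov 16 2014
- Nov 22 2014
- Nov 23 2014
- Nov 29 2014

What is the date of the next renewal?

Nov 30 2014

Every event lands on a Saturday or Sunday (gaps cycle 1, 6, 1, 6, 1, 6).
So the schedule is: every Saturday and Sunday.
The following Sunday is Nov 30 2014.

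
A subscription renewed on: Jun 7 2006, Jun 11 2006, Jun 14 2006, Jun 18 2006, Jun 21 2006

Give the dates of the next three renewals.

Jun 25 2006, Jun 28 2006, Jul 2 2006

Gaps: 4, 3, 4, 3 days — not constant, but cyclic with period 2.
The events fall on every Wednesday and Sunday.
The following Sunday is Jun 25 2006.
Next Wednesday: Jun 28 2006.
The following Sunday is Jul 2 2006.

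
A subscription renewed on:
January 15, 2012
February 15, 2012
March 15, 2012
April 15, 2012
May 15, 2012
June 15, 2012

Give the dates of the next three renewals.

Gaps: 31, 29, 31, 30, 31 days — not constant. Every event is on the 15th of the month.
Pattern: the 15th of each month.
Next: July 2012 → July 15, 2012.
Next: August 2012 → August 15, 2012.
September 2012: September 15, 2012.

July 15, 2012; August 15, 2012; September 15, 2012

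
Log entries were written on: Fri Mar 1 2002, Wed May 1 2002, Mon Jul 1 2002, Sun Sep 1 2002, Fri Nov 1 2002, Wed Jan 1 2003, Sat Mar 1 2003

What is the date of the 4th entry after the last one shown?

Sat Nov 1 2003

Each date is the 1st; the gaps (61, 61, 62, 61, 61, 59) track the month lengths.
The rule is the 1st of every 2 months.
May 2003: Thu May 1 2003.
Next: July 2003 → Tue Jul 1 2003.
Next: September 2003 → Mon Sep 1 2003.
Next: November 2003 → Sat Nov 1 2003.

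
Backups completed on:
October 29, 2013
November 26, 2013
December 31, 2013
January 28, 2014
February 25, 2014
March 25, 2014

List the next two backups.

April 29, 2014; May 27, 2014

All Tuesdays; the gaps (28, 35, 28, 28, 28) vary with month length.
This is the last Tuesday of each month.
April 2014 ends with Tuesday April 29, 2014.
Last Tuesday of May 2014: May 27, 2014.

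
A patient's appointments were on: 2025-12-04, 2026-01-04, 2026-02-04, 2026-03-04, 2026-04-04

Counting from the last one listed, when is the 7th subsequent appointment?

The day-of-month is always 4 (31, 31, 28, 31 days between events).
So this recurs on the 4th of each month.
Next: May 2026 → 2026-05-04.
June 2026: 2026-06-04.
July 2026: 2026-07-04.
August 2026: 2026-08-04.
September 2026: 2026-09-04.
October 2026: 2026-10-04.
Next: November 2026 → 2026-11-04.

2026-11-04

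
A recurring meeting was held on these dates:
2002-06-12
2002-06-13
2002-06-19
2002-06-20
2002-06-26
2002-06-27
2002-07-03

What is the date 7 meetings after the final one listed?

2002-07-25

Gaps: 1, 6, 1, 6, 1, 6 days — not constant, but cyclic with period 2.
The events fall on every Wednesday and Thursday.
The following Thursday is 2002-07-04.
The following Wednesday is 2002-07-10.
The following Thursday is 2002-07-11.
Next Wednesday: 2002-07-17.
The following Thursday is 2002-07-18.
The following Wednesday is 2002-07-24.
The following Thursday is 2002-07-25.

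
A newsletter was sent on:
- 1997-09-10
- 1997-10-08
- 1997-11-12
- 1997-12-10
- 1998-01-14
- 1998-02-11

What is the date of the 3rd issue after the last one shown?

1998-05-13

These are Wednesdays at 28- or 35-day spacing (28, 35, 28, 35, 28).
The pattern: 2nd Wednesday of the month.
2nd Wednesday of March 1998: 1998-03-11.
April 1998 — 2nd Wednesday is 1998-04-08.
2nd Wednesday of May 1998: 1998-05-13.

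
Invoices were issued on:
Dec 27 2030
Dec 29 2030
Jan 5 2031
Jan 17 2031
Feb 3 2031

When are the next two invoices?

The spacing grows by 5 each time: 2, 7, 12, 17 days.
Next gap: 22 days. Feb 3 2031 + 22 days = Feb 25 2031.
Next gap: 27 days. Feb 25 2031 + 27 days = Mar 24 2031.

Feb 25 2031, Mar 24 2031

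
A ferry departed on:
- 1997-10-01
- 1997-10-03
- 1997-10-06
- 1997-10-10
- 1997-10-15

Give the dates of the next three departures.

1997-10-21, 1997-10-28, 1997-11-05

Gaps: 2, 3, 4, 5 days — each gap is 1 larger than the previous one.
Next gap: 6 days. 1997-10-15 + 6 days = 1997-10-21.
Next gap: 7 days. 1997-10-21 + 7 days = 1997-10-28.
Next gap: 8 days. 1997-10-28 + 8 days = 1997-11-05.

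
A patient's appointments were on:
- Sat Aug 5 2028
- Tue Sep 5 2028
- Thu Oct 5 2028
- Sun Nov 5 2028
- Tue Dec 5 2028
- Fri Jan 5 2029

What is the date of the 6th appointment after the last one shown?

Thu Jul 5 2029

The day-of-month is always 5 (31, 30, 31, 30, 31 days between events).
So this recurs on the 5th of each month.
Next: February 2029 → Mon Feb 5 2029.
March 2029: Mon Mar 5 2029.
April 2029: Thu Apr 5 2029.
Next: May 2029 → Sat May 5 2029.
June 2029: Tue Jun 5 2029.
July 2029: Thu Jul 5 2029.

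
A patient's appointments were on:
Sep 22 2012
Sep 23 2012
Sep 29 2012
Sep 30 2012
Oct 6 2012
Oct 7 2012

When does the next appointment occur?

Oct 13 2012

Gaps: 1, 6, 1, 6, 1 days — not constant, but cyclic with period 2.
The events fall on every Saturday and Sunday.
The following Saturday is Oct 13 2012.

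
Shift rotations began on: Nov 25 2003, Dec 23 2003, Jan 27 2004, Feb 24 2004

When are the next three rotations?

All dates are Tuesdays, 28, 35, 28 days apart.
Specifically, the 4th Tuesday of each month.
March 2004 — 4th Tuesday is Mar 23 2004.
4th Tuesday of April 2004: Apr 27 2004.
May 2004 — 4th Tuesday is May 25 2004.

Mar 23 2004, Apr 27 2004, May 25 2004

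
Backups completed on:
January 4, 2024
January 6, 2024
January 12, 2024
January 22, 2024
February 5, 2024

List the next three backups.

Gaps: 2, 6, 10, 14 days — each gap is 4 larger than the previous one.
Next gap: 18 days. February 5, 2024 + 18 days = February 23, 2024.
Next gap: 22 days. February 23, 2024 + 22 days = March 16, 2024.
Next gap: 26 days. March 16, 2024 + 26 days = April 11, 2024.

February 23, 2024; March 16, 2024; April 11, 2024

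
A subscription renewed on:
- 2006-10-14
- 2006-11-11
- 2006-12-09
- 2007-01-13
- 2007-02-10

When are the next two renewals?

These are Saturdays at 28- or 35-day spacing (28, 28, 35, 28).
The pattern: 2nd Saturday of the month.
March 2007 — 2nd Saturday is 2007-03-10.
2nd Saturday of April 2007: 2007-04-14.

2007-03-10, 2007-04-14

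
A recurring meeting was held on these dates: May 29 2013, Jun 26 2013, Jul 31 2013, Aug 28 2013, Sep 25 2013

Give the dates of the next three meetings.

All Wednesdays; the gaps (28, 35, 28, 28) vary with month length.
This is the last Wednesday of each month.
October 2013 ends with Wednesday Oct 30 2013.
November 2013 ends with Wednesday Nov 27 2013.
December 2013 ends with Wednesday Dec 25 2013.

Oct 30 2013, Nov 27 2013, Dec 25 2013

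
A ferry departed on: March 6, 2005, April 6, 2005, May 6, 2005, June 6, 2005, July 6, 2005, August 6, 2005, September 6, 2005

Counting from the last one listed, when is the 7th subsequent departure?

Gaps: 31, 30, 31, 30, 31, 31 days — not constant. Every event is on the 6th of the month.
Pattern: the 6th of each month.
October 2005: October 6, 2005.
Next: November 2005 → November 6, 2005.
Next: December 2005 → December 6, 2005.
Next: January 2006 → January 6, 2006.
Next: February 2006 → February 6, 2006.
Next: March 2006 → March 6, 2006.
April 2006: April 6, 2006.

April 6, 2006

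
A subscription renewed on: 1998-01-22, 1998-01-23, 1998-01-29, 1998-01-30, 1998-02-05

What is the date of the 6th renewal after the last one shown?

1998-02-26

Every event lands on a Thursday or Friday (gaps cycle 1, 6, 1, 6).
So the schedule is: every Thursday and Friday.
The following Friday is 1998-02-06.
The following Thursday is 1998-02-12.
Next Friday: 1998-02-13.
The following Thursday is 1998-02-19.
Next Friday: 1998-02-20.
Next Thursday: 1998-02-26.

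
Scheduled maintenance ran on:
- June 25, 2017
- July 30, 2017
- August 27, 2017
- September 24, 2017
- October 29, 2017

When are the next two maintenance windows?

These are Sundays with 35, 28, 28, 35-day gaps.
Each is the final Sunday of its month — July 30, 2017 is past the 28th, so '4th Sunday' doesn't fit.
November 2017 ends with Sunday November 26, 2017.
December 2017 ends with Sunday December 31, 2017.

November 26, 2017; December 31, 2017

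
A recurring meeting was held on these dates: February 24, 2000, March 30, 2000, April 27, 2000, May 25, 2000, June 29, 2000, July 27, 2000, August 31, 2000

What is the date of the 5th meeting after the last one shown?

January 25, 2001

Every date is a Thursday; gaps 35, 28, 28, 35, 28, 35 days.
Each is the last Thursday of its month (at least one falls on the 29th or later, ruling out '4th Thursday').
Last Thursday of September 2000: September 28, 2000.
October 2000 ends with Thursday October 26, 2000.
Last Thursday of November 2000: November 30, 2000.
December 2000 ends with Thursday December 28, 2000.
January 2001 ends with Thursday January 25, 2001.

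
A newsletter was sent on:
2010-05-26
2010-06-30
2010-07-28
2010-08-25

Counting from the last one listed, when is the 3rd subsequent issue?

2010-11-24

Every date is a Wednesday; gaps 35, 28, 28 days.
Each is the last Wednesday of its month (at least one falls on the 29th or later, ruling out '4th Wednesday').
September 2010 ends with Wednesday 2010-09-29.
October 2010 ends with Wednesday 2010-10-27.
Last Wednesday of November 2010: 2010-11-24.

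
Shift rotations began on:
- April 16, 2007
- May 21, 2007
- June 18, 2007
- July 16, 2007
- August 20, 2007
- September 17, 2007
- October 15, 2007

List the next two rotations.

These are Mondays at 28- or 35-day spacing (35, 28, 28, 35, 28, 28).
The pattern: 3rd Monday of the month.
3rd Monday of November 2007: November 19, 2007.
December 2007 — 3rd Monday is December 17, 2007.

November 19, 2007; December 17, 2007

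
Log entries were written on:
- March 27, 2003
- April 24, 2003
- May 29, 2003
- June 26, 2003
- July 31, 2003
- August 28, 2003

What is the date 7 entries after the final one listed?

March 25, 2004

These are Thursdays with 28, 35, 28, 35, 28-day gaps.
Each is the final Thursday of its month — May 29, 2003 is past the 28th, so '4th Thursday' doesn't fit.
Last Thursday of September 2003: September 25, 2003.
Last Thursday of October 2003: October 30, 2003.
Last Thursday of November 2003: November 27, 2003.
December 2003 ends with Thursday December 25, 2003.
Last Thursday of January 2004: January 29, 2004.
February 2004 ends with Thursday February 26, 2004.
March 2004 ends with Thursday March 25, 2004.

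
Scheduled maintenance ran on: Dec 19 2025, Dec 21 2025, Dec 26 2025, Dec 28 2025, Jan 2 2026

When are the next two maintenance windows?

Jan 4 2026, Jan 9 2026

Every event lands on a Friday or Sunday (gaps cycle 2, 5, 2, 5).
So the schedule is: every Friday and Sunday.
The following Sunday is Jan 4 2026.
The following Friday is Jan 9 2026.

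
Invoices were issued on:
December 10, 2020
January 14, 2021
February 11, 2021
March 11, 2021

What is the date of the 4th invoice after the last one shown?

July 8, 2021

All dates are Thursdays, 35, 28, 28 days apart.
Specifically, the 2nd Thursday of each month.
2nd Thursday of April 2021: April 8, 2021.
May 2021 — 2nd Thursday is May 13, 2021.
June 2021 — 2nd Thursday is June 10, 2021.
July 2021 — 2nd Thursday is July 8, 2021.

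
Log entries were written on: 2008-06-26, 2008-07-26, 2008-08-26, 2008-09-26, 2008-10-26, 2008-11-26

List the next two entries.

2008-12-26, 2009-01-26

The day-of-month is always 26 (30, 31, 31, 30, 31 days between events).
So this recurs on the 26th of each month.
December 2008: 2008-12-26.
January 2009: 2009-01-26.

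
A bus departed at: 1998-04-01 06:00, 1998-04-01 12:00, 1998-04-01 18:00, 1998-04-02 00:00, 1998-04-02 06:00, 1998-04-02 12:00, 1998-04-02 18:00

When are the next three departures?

1998-04-03 00:00, 1998-04-03 06:00, 1998-04-03 12:00

Spacing: 6, 6, 6, 6, 6, 6 h — constant 6 h.
1998-04-02 18:00 + 6 h = 1998-04-03 00:00.
1998-04-03 00:00 + 6 h = 1998-04-03 06:00.
1998-04-03 06:00 + 6 h = 1998-04-03 12:00.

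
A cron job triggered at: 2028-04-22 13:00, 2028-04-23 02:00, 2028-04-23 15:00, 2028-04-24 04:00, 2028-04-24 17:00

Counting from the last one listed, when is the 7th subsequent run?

2028-04-28 12:00

The interval is a steady 13 hours (13, 13, 13, 13).
2028-04-24 17:00 + 13 h = 2028-04-25 06:00.
2028-04-25 06:00 + 13 h = 2028-04-25 19:00.
2028-04-25 19:00 + 13 h = 2028-04-26 08:00.
2028-04-26 08:00 + 13 h = 2028-04-26 21:00.
2028-04-26 21:00 + 13 h = 2028-04-27 10:00.
2028-04-27 10:00 + 13 h = 2028-04-27 23:00.
2028-04-27 23:00 + 13 h = 2028-04-28 12:00.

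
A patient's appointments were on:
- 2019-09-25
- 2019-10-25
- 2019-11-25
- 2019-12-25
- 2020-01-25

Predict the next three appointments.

2020-02-25, 2020-03-25, 2020-04-25

Each date is the 25th; the gaps (30, 31, 30, 31) track the month lengths.
The rule is the 25th of each month.
Next: February 2020 → 2020-02-25.
March 2020: 2020-03-25.
Next: April 2020 → 2020-04-25.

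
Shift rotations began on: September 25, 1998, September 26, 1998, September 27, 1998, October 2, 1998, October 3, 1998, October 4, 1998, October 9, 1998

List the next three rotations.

Gaps: 1, 1, 5, 1, 1, 5 days — not constant, but cyclic with period 3.
The events fall on every Friday, Saturday and Sunday.
Next Saturday: October 10, 1998.
The following Sunday is October 11, 1998.
Next Friday: October 16, 1998.

October 10, 1998; October 11, 1998; October 16, 1998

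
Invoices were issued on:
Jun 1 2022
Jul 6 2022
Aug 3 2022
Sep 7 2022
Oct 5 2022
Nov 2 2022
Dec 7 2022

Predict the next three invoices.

These are Wednesdays at 28- or 35-day spacing (35, 28, 35, 28, 28, 35).
The pattern: 1st Wednesday of the month.
January 2023 — 1st Wednesday is Jan 4 2023.
1st Wednesday of February 2023: Feb 1 2023.
March 2023 — 1st Wednesday is Mar 1 2023.

Jan 4 2023, Feb 1 2023, Mar 1 2023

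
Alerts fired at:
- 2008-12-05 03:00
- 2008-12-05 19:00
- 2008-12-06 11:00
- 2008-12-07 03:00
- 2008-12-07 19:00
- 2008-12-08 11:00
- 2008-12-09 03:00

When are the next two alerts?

The interval is a steady 16 hours (16, 16, 16, 16, 16, 16).
2008-12-09 03:00 + 16 h = 2008-12-09 19:00.
2008-12-09 19:00 + 16 h = 2008-12-10 11:00.

2008-12-09 19:00, 2008-12-10 11:00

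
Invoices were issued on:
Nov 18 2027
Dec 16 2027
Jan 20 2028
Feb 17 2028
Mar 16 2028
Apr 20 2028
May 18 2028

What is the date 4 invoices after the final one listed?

Sep 21 2028

Gaps: 28, 35, 28, 28, 35, 28 days — a mix of 28 and 35. Every date is a Thursday.
Each is the 3rd Thursday of its month.
June 2028 — 3rd Thursday is Jun 15 2028.
3rd Thursday of July 2028: Jul 20 2028.
3rd Thursday of August 2028: Aug 17 2028.
September 2028 — 3rd Thursday is Sep 21 2028.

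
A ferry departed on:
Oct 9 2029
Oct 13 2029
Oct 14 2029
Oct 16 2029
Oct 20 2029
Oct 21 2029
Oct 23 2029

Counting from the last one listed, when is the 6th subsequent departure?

Nov 6 2029

Every event lands on a Tuesday or Saturday or Sunday (gaps cycle 4, 1, 2, 4, 1, 2).
So the schedule is: every Tuesday, Saturday and Sunday.
The following Saturday is Oct 27 2029.
Next Sunday: Oct 28 2029.
Next Tuesday: Oct 30 2029.
Next Saturday: Nov 3 2029.
Next Sunday: Nov 4 2029.
The following Tuesday is Nov 6 2029.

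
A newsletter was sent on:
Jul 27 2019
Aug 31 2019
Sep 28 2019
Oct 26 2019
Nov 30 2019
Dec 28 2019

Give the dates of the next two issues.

All Saturdays; the gaps (35, 28, 28, 35, 28) vary with month length.
This is the last Saturday of each month.
Last Saturday of January 2020: Jan 25 2020.
Last Saturday of February 2020: Feb 29 2020.

Jan 25 2020, Feb 29 2020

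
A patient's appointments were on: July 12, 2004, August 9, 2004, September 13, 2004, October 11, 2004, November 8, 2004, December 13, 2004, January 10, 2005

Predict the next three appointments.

February 14, 2005; March 14, 2005; April 11, 2005

Gaps: 28, 35, 28, 28, 35, 28 days — a mix of 28 and 35. Every date is a Monday.
Each is the 2nd Monday of its month.
2nd Monday of February 2005: February 14, 2005.
March 2005 — 2nd Monday is March 14, 2005.
April 2005 — 2nd Monday is April 11, 2005.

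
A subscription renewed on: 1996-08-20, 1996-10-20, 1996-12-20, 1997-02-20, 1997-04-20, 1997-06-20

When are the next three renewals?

1997-08-20, 1997-10-20, 1997-12-20

Each date is the 20th; the gaps (61, 61, 62, 59, 61) track the month lengths.
The rule is the 20th of every 2 months.
Next: August 1997 → 1997-08-20.
Next: October 1997 → 1997-10-20.
Next: December 1997 → 1997-12-20.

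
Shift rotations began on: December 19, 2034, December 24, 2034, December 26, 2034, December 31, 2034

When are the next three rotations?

The gap pattern 5, 2, 5 repeats every 2 events.
These are the Tuesdays and Sundays of each week.
Next Tuesday: January 2, 2035.
The following Sunday is January 7, 2035.
Next Tuesday: January 9, 2035.

January 2, 2035; January 7, 2035; January 9, 2035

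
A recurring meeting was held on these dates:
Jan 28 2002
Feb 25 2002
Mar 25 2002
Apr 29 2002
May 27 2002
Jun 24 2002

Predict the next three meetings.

Jul 29 2002, Aug 26 2002, Sep 30 2002

All Mondays; the gaps (28, 28, 35, 28, 28) vary with month length.
This is the last Monday of each month.
July 2002 ends with Monday Jul 29 2002.
Last Monday of August 2002: Aug 26 2002.
Last Monday of September 2002: Sep 30 2002.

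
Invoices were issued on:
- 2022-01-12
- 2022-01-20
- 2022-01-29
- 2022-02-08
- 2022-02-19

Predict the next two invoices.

Gaps: 8, 9, 10, 11 days — each gap is 1 larger than the previous one.
Next gap: 12 days. 2022-02-19 + 12 days = 2022-03-03.
Next gap: 13 days. 2022-03-03 + 13 days = 2022-03-16.

2022-03-03, 2022-03-16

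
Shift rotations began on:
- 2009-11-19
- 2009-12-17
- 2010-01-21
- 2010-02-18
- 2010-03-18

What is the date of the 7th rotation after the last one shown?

These are Thursdays at 28- or 35-day spacing (28, 35, 28, 28).
The pattern: 3rd Thursday of the month.
3rd Thursday of April 2010: 2010-04-15.
3rd Thursday of May 2010: 2010-05-20.
3rd Thursday of June 2010: 2010-06-17.
3rd Thursday of July 2010: 2010-07-15.
3rd Thursday of August 2010: 2010-08-19.
September 2010 — 3rd Thursday is 2010-09-16.
October 2010 — 3rd Thursday is 2010-10-21.

2010-10-21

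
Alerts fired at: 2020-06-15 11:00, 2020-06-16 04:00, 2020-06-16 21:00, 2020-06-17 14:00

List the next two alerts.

2020-06-18 07:00, 2020-06-19 00:00

Spacing: 17, 17, 17 h — constant 17 h.
2020-06-17 14:00 + 17 h = 2020-06-18 07:00.
2020-06-18 07:00 + 17 h = 2020-06-19 00:00.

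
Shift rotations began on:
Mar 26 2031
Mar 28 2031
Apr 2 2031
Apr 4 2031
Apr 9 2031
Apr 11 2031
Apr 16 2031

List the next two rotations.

Apr 18 2031, Apr 23 2031

Every event lands on a Wednesday or Friday (gaps cycle 2, 5, 2, 5, 2, 5).
So the schedule is: every Wednesday and Friday.
Next Friday: Apr 18 2031.
Next Wednesday: Apr 23 2031.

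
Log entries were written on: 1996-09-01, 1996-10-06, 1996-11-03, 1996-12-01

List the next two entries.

1997-01-05, 1997-02-02

These are Sundays at 28- or 35-day spacing (35, 28, 28).
The pattern: 1st Sunday of the month.
January 1997 — 1st Sunday is 1997-01-05.
February 1997 — 1st Sunday is 1997-02-02.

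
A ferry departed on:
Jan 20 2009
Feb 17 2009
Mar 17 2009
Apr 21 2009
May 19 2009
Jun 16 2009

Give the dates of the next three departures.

Jul 21 2009, Aug 18 2009, Sep 15 2009

These are Tuesdays at 28- or 35-day spacing (28, 28, 35, 28, 28).
The pattern: 3rd Tuesday of the month.
3rd Tuesday of July 2009: Jul 21 2009.
August 2009 — 3rd Tuesday is Aug 18 2009.
3rd Tuesday of September 2009: Sep 15 2009.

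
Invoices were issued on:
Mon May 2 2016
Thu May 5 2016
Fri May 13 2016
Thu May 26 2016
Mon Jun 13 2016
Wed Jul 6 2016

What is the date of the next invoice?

The spacing grows by 5 each time: 3, 8, 13, 18, 23 days.
Next gap: 28 days. Wed Jul 6 2016 + 28 days = Wed Aug 3 2016.

Wed Aug 3 2016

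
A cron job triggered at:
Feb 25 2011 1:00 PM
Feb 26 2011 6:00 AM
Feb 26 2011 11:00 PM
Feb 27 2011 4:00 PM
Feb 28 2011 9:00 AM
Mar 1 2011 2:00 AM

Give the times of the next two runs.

The interval is a steady 17 hours (17, 17, 17, 17, 17).
Mar 1 2011 2:00 AM + 17 h = Mar 1 2011 7:00 PM.
Mar 1 2011 7:00 PM + 17 h = Mar 2 2011 12:00 PM.

Mar 1 2011 7:00 PM, Mar 2 2011 12:00 PM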